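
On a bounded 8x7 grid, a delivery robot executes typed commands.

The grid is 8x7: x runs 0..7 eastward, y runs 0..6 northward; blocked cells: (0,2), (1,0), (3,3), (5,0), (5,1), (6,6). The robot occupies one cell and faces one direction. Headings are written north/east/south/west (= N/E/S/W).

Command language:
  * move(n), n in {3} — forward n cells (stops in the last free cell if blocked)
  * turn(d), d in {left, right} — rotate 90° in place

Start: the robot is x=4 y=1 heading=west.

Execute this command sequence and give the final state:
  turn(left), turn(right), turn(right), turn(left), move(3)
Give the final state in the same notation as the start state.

x=1 y=1 heading=west

initial: x=4 y=1 heading=west
step 1 (turn(left)): x=4 y=1 heading=south
step 2 (turn(right)): x=4 y=1 heading=west
step 3 (turn(right)): x=4 y=1 heading=north
step 4 (turn(left)): x=4 y=1 heading=west
step 5 (move(3)): x=1 y=1 heading=west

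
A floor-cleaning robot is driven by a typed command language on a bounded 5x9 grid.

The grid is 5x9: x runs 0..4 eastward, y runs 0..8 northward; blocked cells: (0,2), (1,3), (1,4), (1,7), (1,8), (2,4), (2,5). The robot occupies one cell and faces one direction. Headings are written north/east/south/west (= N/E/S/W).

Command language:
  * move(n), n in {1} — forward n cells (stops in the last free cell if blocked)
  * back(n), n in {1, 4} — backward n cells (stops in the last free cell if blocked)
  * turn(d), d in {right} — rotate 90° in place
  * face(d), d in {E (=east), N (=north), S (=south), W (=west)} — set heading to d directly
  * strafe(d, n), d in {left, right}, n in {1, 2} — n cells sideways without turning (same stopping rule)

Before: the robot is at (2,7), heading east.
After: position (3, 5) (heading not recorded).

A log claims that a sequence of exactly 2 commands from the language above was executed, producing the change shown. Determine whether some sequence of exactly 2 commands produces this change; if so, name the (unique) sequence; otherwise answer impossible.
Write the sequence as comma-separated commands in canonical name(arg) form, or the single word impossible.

key: order matters: swapping move(1) and strafe(right, 2) lands elsewhere
begin: at (2,7), heading east
1. move(1) → at (3,7), heading east
2. strafe(right, 2) → at (3,5), heading east
no rival 2-sequence matches.

move(1), strafe(right, 2)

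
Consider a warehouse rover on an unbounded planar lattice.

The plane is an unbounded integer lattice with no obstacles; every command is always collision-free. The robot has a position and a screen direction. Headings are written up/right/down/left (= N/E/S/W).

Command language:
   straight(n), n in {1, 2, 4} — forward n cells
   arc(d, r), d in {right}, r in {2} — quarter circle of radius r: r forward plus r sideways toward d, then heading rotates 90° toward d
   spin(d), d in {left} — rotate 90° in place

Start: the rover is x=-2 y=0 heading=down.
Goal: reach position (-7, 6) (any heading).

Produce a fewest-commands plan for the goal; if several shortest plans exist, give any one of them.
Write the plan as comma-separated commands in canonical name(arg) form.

t0: x=-2 y=0 heading=down
step 1 (arc(right, 2)): x=-4 y=-2 heading=left
step 2 (straight(1)): x=-5 y=-2 heading=left
step 3 (arc(right, 2)): x=-7 y=0 heading=up
step 4 (straight(4)): x=-7 y=4 heading=up
step 5 (straight(2)): x=-7 y=6 heading=up
minimal: 5 command(s), checked below 5.

arc(right, 2), straight(1), arc(right, 2), straight(4), straight(2)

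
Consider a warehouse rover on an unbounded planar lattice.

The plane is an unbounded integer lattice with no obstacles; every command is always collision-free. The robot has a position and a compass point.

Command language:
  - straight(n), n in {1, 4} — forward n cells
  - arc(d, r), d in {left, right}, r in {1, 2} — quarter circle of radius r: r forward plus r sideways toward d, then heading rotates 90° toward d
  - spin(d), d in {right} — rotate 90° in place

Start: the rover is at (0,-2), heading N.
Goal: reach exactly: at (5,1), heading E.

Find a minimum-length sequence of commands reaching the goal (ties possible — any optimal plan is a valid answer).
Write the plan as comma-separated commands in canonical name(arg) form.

arc(left, 1), spin(right), arc(right, 2), straight(4)

initial: at (0,-2), heading N
t=1 arc(left, 1) ⇒ at (-1,-1), heading W
t=2 spin(right) ⇒ at (-1,-1), heading N
t=3 arc(right, 2) ⇒ at (1,1), heading E
t=4 straight(4) ⇒ at (5,1), heading E
no 3-step plan works, so 4 is optimal.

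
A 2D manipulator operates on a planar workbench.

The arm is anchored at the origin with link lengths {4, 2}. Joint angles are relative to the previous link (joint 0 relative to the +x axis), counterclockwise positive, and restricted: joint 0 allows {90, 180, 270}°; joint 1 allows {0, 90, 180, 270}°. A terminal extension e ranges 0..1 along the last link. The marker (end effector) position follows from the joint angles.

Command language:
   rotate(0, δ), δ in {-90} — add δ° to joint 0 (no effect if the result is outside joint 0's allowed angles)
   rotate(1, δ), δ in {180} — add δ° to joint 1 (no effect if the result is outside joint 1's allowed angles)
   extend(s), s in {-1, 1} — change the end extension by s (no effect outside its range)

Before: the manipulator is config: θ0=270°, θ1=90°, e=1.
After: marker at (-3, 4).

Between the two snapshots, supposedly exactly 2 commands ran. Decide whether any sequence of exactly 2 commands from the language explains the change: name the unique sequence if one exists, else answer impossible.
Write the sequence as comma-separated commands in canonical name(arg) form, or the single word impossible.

rotate(0, -90), rotate(0, -90)

from: config: θ0=270°, θ1=90°, e=1
1. rotate(0, -90) → config: θ0=180°, θ1=90°, e=1
2. rotate(0, -90) → config: θ0=90°, θ1=90°, e=1
no other 2-command option fits: unique.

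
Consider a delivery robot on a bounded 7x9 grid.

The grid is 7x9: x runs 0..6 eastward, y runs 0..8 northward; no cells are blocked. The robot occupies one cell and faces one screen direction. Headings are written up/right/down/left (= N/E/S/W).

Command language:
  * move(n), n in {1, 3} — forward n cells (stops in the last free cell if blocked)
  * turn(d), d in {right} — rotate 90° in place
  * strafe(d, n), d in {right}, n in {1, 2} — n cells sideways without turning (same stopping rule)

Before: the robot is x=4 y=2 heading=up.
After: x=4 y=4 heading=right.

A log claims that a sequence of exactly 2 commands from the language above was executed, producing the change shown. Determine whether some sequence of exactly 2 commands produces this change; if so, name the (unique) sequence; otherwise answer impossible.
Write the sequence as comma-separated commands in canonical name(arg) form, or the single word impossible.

impossible

checked all 2-command options: none fits.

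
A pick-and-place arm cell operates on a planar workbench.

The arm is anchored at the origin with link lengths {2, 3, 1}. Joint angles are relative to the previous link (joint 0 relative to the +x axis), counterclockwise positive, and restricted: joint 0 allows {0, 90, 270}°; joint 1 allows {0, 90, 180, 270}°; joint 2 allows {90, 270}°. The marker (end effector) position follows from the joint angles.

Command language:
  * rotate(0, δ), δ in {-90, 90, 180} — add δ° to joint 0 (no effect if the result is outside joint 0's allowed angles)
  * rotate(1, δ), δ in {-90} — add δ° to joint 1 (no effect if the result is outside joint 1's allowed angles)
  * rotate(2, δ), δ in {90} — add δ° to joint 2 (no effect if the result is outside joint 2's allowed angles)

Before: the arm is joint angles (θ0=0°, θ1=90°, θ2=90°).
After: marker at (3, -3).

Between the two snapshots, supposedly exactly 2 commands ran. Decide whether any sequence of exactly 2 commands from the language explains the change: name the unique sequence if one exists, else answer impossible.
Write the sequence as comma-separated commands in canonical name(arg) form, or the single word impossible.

begin: joint angles (θ0=0°, θ1=90°, θ2=90°)
[1] after rotate(1, -90): joint angles (θ0=0°, θ1=0°, θ2=90°)
[2] after rotate(1, -90): joint angles (θ0=0°, θ1=270°, θ2=90°)
uniquely the one of 25 2-step routes that fits.

rotate(1, -90), rotate(1, -90)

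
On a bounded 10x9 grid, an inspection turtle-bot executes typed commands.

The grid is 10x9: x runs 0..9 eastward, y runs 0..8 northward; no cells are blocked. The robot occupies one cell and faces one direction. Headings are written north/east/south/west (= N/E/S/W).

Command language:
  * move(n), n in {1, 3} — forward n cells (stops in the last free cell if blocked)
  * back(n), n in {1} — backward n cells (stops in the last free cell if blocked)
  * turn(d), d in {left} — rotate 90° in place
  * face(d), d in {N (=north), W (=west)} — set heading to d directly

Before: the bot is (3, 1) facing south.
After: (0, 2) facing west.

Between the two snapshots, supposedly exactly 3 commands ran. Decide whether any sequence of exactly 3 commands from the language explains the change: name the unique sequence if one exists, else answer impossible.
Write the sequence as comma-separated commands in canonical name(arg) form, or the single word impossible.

back(1), face(W), move(3)

key: order matters: swapping back(1) and move(3) lands elsewhere
start: (3, 1) facing south
[1] after back(1): (3, 2) facing south
[2] after face(W): (3, 2) facing west
[3] after move(3): (0, 2) facing west
uniquely the one of 216 3-step routes that fits.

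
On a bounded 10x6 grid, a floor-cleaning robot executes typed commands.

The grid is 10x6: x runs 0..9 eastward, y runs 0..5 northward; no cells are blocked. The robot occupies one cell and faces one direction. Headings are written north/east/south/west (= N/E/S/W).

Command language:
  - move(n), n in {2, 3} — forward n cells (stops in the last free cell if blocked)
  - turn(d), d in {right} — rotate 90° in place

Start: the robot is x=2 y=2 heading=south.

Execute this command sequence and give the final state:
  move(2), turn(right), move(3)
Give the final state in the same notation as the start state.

x=0 y=0 heading=west

from: x=2 y=2 heading=south
1. move(2) → x=2 y=0 heading=south
2. turn(right) → x=2 y=0 heading=west
3. move(3) → x=0 y=0 heading=west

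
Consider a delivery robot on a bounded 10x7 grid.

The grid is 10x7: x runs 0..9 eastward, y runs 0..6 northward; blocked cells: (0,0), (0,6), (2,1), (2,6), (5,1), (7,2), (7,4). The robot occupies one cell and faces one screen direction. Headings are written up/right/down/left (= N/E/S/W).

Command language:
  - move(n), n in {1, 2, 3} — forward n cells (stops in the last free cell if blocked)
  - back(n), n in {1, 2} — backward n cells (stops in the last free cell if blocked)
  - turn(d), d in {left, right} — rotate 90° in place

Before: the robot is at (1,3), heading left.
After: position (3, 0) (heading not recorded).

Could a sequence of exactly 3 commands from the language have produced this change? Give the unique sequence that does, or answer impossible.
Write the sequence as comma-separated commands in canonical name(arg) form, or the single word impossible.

back(2), turn(left), move(3)

key: order matters: swapping back(2) and move(3) lands elsewhere
begin: at (1,3), heading left
[1] after back(2): at (3,3), heading left
[2] after turn(left): at (3,3), heading down
[3] after move(3): at (3,0), heading down
uniquely the one of 343 3-step routes that fits.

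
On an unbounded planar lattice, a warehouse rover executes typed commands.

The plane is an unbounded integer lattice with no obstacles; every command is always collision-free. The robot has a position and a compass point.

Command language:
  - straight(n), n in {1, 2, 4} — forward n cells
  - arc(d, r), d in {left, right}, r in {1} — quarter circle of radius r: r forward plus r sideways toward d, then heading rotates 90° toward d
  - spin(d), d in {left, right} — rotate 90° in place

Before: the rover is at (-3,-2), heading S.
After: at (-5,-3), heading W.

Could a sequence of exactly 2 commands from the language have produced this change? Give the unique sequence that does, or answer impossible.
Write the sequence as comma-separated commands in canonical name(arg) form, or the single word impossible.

key: running straight(1) before arc(right, 1) would end elsewhere — order is forced
begin: at (-3,-2), heading S
1. arc(right, 1) → at (-4,-3), heading W
2. straight(1) → at (-5,-3), heading W
uniquely the one of 49 2-step routes that fits.

arc(right, 1), straight(1)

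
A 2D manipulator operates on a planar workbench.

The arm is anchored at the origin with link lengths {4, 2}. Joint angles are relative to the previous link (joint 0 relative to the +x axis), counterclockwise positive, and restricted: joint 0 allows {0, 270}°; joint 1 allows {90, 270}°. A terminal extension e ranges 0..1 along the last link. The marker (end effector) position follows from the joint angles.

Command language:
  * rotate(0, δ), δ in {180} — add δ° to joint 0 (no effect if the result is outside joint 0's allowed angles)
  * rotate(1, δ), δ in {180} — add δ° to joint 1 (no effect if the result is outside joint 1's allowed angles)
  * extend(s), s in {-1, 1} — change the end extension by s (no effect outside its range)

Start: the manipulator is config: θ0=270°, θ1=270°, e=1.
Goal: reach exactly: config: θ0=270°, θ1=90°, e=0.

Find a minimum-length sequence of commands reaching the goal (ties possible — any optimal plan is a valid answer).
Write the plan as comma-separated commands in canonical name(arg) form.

begin: config: θ0=270°, θ1=270°, e=1
1. rotate(1, 180) → config: θ0=270°, θ1=90°, e=1
2. extend(-1) → config: θ0=270°, θ1=90°, e=0
shorter routes all fall short; 2 is best.

rotate(1, 180), extend(-1)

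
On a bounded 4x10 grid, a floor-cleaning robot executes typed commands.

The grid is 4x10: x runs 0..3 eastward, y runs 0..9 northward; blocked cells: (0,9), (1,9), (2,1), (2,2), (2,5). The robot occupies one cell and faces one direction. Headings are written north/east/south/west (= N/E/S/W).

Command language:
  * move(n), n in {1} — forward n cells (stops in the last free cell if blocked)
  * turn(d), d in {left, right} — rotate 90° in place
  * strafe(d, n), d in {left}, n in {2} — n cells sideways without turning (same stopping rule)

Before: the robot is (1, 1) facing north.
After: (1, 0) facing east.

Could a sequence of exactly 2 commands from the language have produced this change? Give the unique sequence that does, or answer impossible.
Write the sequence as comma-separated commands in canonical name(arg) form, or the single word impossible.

impossible

all 16 sequences checked — none match.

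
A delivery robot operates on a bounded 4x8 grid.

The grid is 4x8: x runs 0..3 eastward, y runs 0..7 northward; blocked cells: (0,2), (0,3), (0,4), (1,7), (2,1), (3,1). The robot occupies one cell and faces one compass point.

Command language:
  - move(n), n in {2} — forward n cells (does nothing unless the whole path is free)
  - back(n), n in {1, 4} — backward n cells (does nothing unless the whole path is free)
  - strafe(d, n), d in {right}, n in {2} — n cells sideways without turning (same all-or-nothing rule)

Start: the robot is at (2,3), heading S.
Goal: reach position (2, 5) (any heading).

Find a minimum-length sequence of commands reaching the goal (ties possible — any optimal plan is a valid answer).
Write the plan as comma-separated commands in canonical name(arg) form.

back(4), move(2)

initial: at (2,3), heading S
[1] after back(4): at (2,7), heading S
[2] after move(2): at (2,5), heading S
minimal: 2 command(s), checked below 2.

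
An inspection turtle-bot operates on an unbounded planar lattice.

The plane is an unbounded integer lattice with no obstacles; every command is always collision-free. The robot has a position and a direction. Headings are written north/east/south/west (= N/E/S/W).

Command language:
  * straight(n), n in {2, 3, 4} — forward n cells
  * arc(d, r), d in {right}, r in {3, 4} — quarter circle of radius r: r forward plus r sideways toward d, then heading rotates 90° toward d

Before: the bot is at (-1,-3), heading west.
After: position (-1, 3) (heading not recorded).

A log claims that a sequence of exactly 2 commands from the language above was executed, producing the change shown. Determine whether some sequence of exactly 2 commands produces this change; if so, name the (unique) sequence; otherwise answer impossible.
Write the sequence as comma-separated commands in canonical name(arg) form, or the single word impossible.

from: at (-1,-3), heading west
[1] after arc(right, 3): at (-4,0), heading north
[2] after arc(right, 3): at (-1,3), heading east
no other 2-command option fits: unique.

arc(right, 3), arc(right, 3)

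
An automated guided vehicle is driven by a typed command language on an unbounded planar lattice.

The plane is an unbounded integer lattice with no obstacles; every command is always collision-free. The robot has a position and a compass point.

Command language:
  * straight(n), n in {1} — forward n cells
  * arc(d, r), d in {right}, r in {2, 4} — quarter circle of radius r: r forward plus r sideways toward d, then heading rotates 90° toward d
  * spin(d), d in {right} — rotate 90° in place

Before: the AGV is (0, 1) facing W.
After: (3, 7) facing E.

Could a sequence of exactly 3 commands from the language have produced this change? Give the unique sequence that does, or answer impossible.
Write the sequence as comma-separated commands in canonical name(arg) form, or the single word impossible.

key: order matters: swapping arc(right, 2) and straight(1) lands elsewhere
t0: (0, 1) facing W
step 1 (arc(right, 2)): (-2, 3) facing N
step 2 (arc(right, 4)): (2, 7) facing E
step 3 (straight(1)): (3, 7) facing E
no rival 3-sequence matches.

arc(right, 2), arc(right, 4), straight(1)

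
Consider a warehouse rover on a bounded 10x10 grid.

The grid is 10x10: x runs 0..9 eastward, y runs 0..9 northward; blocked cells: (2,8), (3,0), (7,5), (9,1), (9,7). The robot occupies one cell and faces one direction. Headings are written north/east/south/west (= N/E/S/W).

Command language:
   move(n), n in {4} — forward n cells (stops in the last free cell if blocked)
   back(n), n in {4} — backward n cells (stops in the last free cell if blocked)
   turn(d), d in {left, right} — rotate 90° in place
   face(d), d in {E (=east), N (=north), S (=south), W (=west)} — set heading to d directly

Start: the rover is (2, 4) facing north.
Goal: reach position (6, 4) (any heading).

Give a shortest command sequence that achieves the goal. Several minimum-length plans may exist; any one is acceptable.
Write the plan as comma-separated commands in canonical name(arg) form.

start: (2, 4) facing north
step 1 (face(E)): (2, 4) facing east
step 2 (move(4)): (6, 4) facing east
no 1-step plan works, so 2 is optimal.

face(E), move(4)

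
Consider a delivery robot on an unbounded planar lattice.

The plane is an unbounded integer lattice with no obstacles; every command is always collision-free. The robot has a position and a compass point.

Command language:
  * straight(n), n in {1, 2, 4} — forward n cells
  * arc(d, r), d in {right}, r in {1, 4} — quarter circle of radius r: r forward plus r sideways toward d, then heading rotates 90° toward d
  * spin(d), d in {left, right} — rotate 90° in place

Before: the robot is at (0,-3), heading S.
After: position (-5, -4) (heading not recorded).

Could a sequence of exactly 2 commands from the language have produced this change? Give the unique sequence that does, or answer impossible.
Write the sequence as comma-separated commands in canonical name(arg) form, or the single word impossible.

arc(right, 1), straight(4)

key: order matters: swapping arc(right, 1) and straight(4) lands elsewhere
begin: at (0,-3), heading S
t=1 arc(right, 1) ⇒ at (-1,-4), heading W
t=2 straight(4) ⇒ at (-5,-4), heading W
uniquely the one of 49 2-step routes that fits.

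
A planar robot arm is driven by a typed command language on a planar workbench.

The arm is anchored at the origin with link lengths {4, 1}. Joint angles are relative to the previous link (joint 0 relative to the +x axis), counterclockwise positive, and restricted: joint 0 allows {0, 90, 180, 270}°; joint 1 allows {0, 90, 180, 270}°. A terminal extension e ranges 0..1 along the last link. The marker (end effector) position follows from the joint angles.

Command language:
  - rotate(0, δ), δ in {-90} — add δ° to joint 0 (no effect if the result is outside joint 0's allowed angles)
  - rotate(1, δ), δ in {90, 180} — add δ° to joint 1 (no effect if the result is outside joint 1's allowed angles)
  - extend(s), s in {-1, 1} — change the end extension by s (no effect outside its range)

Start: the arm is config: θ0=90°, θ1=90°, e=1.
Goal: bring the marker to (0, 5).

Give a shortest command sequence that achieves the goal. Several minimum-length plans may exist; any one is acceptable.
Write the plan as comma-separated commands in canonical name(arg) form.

initial: config: θ0=90°, θ1=90°, e=1
1. rotate(1, 180) → config: θ0=90°, θ1=270°, e=1
2. extend(-1) → config: θ0=90°, θ1=270°, e=0
3. rotate(1, 90) → config: θ0=90°, θ1=0°, e=0
no 2-step plan works, so 3 is optimal.

rotate(1, 180), extend(-1), rotate(1, 90)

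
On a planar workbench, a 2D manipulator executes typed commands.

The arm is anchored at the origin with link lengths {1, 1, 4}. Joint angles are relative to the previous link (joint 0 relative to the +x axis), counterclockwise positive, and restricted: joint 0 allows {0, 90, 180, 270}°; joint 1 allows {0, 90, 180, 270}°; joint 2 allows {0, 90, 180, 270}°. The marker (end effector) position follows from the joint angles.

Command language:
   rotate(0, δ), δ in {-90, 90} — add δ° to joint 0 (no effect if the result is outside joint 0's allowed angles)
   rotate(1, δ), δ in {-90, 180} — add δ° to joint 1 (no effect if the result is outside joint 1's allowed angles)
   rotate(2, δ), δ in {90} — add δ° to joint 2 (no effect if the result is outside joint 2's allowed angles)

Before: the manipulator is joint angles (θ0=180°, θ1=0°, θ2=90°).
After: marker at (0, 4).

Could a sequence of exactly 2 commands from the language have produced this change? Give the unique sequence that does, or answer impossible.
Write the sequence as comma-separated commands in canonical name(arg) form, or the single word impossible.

rotate(1, -90), rotate(1, -90)

t0: joint angles (θ0=180°, θ1=0°, θ2=90°)
step 1 (rotate(1, -90)): joint angles (θ0=180°, θ1=270°, θ2=90°)
step 2 (rotate(1, -90)): joint angles (θ0=180°, θ1=180°, θ2=90°)
no rival 2-sequence matches.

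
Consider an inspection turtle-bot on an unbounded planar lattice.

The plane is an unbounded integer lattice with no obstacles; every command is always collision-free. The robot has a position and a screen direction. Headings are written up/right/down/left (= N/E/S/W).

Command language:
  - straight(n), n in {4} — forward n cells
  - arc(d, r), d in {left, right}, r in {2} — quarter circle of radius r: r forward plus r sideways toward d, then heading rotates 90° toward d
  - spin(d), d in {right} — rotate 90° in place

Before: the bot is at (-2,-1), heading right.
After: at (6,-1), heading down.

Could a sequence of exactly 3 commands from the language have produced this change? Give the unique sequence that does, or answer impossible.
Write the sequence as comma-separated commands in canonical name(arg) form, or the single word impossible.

key: position moved to (6,-1) AND the heading swung to S — translation plus rotation needed
t0: at (-2,-1), heading right
[1] after straight(4): at (2,-1), heading right
[2] after straight(4): at (6,-1), heading right
[3] after spin(right): at (6,-1), heading down
uniquely the one of 64 3-step routes that fits.

straight(4), straight(4), spin(right)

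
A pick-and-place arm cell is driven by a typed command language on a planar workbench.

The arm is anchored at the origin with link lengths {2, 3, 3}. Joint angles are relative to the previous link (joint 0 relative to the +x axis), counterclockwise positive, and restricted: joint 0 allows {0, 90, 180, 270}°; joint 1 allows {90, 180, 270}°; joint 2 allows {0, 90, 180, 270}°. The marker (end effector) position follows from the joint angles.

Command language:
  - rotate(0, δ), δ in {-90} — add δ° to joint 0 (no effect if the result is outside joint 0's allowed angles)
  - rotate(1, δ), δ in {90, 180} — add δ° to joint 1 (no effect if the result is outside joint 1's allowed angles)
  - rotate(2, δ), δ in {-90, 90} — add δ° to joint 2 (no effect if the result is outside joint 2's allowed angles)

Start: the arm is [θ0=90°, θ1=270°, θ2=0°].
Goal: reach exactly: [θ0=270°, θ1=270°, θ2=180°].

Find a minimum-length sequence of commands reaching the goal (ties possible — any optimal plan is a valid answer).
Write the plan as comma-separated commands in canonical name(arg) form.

rotate(2, -90), rotate(2, -90), rotate(0, -90), rotate(0, -90)

begin: [θ0=90°, θ1=270°, θ2=0°]
[1] after rotate(2, -90): [θ0=90°, θ1=270°, θ2=270°]
[2] after rotate(2, -90): [θ0=90°, θ1=270°, θ2=180°]
[3] after rotate(0, -90): [θ0=0°, θ1=270°, θ2=180°]
[4] after rotate(0, -90): [θ0=270°, θ1=270°, θ2=180°]
nothing shorter than 4 reaches the goal.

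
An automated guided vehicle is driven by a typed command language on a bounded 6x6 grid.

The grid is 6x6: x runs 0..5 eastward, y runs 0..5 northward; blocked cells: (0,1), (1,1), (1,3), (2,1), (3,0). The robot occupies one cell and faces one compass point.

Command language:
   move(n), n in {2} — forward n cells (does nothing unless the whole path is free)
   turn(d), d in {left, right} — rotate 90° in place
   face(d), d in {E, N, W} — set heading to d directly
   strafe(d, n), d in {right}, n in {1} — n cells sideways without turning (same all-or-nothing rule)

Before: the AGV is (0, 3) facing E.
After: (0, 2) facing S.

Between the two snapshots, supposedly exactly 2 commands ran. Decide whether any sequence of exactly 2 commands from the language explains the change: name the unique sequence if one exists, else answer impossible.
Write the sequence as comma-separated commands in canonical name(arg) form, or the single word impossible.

key: running turn(right) before strafe(right, 1) would end elsewhere — order is forced
t0: (0, 3) facing E
1. strafe(right, 1) → (0, 2) facing E
2. turn(right) → (0, 2) facing S
all 49 alternatives checked — unique.

strafe(right, 1), turn(right)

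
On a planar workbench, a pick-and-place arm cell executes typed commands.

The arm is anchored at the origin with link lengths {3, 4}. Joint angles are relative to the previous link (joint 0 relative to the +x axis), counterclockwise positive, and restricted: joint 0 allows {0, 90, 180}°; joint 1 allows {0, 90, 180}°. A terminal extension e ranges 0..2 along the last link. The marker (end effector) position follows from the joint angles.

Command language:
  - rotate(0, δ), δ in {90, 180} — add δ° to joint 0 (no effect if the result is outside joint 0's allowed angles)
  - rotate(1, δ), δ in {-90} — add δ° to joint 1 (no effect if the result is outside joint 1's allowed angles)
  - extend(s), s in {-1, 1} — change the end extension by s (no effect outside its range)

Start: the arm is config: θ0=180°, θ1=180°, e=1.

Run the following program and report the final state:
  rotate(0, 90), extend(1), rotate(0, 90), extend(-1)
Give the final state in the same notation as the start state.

initial: config: θ0=180°, θ1=180°, e=1
[1] after rotate(0, 90): config: θ0=180°, θ1=180°, e=1
[2] after extend(1): config: θ0=180°, θ1=180°, e=2
[3] after rotate(0, 90): config: θ0=180°, θ1=180°, e=2
[4] after extend(-1): config: θ0=180°, θ1=180°, e=1

config: θ0=180°, θ1=180°, e=1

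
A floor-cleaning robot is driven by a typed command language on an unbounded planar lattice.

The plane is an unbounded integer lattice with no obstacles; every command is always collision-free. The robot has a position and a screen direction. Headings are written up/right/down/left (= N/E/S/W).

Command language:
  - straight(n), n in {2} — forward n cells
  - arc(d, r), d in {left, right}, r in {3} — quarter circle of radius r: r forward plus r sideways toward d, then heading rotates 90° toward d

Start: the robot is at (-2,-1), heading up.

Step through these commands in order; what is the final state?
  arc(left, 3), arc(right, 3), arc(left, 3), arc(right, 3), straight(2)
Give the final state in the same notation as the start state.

start: at (-2,-1), heading up
[1] after arc(left, 3): at (-5,2), heading left
[2] after arc(right, 3): at (-8,5), heading up
[3] after arc(left, 3): at (-11,8), heading left
[4] after arc(right, 3): at (-14,11), heading up
[5] after straight(2): at (-14,13), heading up

at (-14,13), heading up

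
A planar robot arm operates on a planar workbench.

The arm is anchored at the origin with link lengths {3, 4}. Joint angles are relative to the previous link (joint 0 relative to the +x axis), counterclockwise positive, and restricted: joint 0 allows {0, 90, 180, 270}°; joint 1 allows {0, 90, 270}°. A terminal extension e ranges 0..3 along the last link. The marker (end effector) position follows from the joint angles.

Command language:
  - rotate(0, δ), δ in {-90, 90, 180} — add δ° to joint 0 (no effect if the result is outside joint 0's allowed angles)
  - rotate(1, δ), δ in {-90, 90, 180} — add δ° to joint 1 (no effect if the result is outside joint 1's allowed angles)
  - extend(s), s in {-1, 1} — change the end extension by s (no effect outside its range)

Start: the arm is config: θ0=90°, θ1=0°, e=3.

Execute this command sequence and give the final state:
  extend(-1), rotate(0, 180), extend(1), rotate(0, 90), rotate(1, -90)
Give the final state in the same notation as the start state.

t0: config: θ0=90°, θ1=0°, e=3
step 1 (extend(-1)): config: θ0=90°, θ1=0°, e=2
step 2 (rotate(0, 180)): config: θ0=270°, θ1=0°, e=2
step 3 (extend(1)): config: θ0=270°, θ1=0°, e=3
step 4 (rotate(0, 90)): config: θ0=0°, θ1=0°, e=3
step 5 (rotate(1, -90)): config: θ0=0°, θ1=270°, e=3

config: θ0=0°, θ1=270°, e=3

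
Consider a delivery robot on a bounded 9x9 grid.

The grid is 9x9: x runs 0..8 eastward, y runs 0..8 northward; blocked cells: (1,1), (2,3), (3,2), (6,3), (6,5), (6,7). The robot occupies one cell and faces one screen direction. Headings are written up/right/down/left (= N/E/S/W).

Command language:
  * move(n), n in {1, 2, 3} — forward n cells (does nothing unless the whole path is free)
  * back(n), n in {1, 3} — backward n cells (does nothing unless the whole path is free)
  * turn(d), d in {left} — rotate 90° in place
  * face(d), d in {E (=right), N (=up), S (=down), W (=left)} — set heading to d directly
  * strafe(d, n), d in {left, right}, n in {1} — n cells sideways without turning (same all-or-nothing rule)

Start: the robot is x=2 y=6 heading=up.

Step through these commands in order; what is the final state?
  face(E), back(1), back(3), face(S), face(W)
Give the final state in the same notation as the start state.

x=1 y=6 heading=left

begin: x=2 y=6 heading=up
1. face(E) → x=2 y=6 heading=right
2. back(1) → x=1 y=6 heading=right
3. back(3) → x=1 y=6 heading=right
4. face(S) → x=1 y=6 heading=down
5. face(W) → x=1 y=6 heading=left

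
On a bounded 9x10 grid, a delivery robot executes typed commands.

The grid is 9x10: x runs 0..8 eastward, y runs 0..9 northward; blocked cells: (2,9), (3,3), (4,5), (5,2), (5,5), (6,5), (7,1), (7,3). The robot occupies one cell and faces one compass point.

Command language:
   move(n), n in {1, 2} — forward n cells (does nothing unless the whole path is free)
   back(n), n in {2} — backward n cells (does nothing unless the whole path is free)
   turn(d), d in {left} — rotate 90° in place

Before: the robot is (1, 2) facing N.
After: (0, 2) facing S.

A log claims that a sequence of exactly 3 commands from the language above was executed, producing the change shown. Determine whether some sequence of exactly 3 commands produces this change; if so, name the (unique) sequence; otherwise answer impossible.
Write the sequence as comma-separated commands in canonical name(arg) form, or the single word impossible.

key: position moved to (0,2) AND the heading swung to S — translation plus rotation needed
t0: (1, 2) facing N
[1] after turn(left): (1, 2) facing W
[2] after move(1): (0, 2) facing W
[3] after turn(left): (0, 2) facing S
all 64 alternatives checked — unique.

turn(left), move(1), turn(left)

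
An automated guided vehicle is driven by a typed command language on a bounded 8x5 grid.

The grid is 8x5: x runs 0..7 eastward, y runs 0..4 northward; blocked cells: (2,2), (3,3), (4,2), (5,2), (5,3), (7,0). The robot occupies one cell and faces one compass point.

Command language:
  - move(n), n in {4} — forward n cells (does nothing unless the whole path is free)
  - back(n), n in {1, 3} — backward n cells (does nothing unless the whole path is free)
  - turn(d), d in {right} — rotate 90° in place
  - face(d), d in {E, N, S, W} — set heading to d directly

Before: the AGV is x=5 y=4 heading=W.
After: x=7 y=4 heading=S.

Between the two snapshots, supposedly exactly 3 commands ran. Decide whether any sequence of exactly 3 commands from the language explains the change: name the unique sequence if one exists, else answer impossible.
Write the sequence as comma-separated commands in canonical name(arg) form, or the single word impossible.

back(1), back(1), face(S)

key: position moved to (7,4) AND the heading swung to S — translation plus rotation needed
t0: x=5 y=4 heading=W
1. back(1) → x=6 y=4 heading=W
2. back(1) → x=7 y=4 heading=W
3. face(S) → x=7 y=4 heading=S
all 512 alternatives checked — unique.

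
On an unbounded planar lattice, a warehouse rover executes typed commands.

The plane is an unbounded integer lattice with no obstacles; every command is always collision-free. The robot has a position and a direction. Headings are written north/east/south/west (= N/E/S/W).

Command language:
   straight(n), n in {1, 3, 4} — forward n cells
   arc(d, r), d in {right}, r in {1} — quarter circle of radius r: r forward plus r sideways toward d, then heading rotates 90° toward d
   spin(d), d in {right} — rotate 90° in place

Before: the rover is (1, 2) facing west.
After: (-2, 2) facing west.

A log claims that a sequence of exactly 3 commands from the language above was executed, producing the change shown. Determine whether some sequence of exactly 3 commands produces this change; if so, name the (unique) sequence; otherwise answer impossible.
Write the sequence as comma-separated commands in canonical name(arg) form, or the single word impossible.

key: still facing W at the end — nothing in the sequence rotates
t0: (1, 2) facing west
[1] after straight(1): (0, 2) facing west
[2] after straight(1): (-1, 2) facing west
[3] after straight(1): (-2, 2) facing west
uniquely the one of 125 3-step routes that fits.

straight(1), straight(1), straight(1)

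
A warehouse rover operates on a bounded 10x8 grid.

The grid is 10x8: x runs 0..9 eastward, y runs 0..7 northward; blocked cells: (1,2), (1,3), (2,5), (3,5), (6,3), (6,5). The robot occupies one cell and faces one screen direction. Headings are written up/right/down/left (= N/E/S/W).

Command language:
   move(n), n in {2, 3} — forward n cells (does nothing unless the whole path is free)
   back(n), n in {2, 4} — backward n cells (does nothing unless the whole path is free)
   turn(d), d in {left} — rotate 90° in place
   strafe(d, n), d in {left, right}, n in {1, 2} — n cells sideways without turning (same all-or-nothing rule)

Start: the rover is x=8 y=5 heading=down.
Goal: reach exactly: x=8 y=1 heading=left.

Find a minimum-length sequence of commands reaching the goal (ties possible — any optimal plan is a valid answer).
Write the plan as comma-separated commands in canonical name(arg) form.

from: x=8 y=5 heading=down
t=1 turn(left) ⇒ x=8 y=5 heading=right
t=2 turn(left) ⇒ x=8 y=5 heading=up
t=3 back(4) ⇒ x=8 y=1 heading=up
t=4 turn(left) ⇒ x=8 y=1 heading=left
minimal: 4 command(s), checked below 4.

turn(left), turn(left), back(4), turn(left)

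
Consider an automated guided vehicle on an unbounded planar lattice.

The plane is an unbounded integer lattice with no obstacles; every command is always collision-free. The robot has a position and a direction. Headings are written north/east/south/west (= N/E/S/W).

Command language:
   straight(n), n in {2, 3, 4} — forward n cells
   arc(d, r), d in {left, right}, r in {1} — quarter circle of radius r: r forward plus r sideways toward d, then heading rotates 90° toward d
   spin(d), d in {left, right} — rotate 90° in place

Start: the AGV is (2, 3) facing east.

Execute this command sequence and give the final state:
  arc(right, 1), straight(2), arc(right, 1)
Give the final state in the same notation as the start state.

initial: (2, 3) facing east
1. arc(right, 1) → (3, 2) facing south
2. straight(2) → (3, 0) facing south
3. arc(right, 1) → (2, -1) facing west

(2, -1) facing west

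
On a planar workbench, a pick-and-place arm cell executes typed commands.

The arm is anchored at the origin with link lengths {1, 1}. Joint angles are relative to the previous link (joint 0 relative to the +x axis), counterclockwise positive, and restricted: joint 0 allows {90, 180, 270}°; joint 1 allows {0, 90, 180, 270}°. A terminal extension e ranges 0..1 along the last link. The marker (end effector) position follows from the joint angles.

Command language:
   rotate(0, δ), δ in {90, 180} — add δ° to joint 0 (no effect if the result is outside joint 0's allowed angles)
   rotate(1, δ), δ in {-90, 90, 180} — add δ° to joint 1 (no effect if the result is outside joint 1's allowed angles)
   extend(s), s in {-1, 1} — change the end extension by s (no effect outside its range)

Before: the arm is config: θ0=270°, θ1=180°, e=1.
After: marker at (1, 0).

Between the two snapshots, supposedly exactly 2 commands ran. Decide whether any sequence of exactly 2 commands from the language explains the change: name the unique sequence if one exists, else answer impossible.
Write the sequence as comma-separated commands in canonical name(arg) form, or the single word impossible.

key: order matters: swapping rotate(0, 180) and rotate(0, 90) lands elsewhere
initial: config: θ0=270°, θ1=180°, e=1
t=1 rotate(0, 180) ⇒ config: θ0=90°, θ1=180°, e=1
t=2 rotate(0, 90) ⇒ config: θ0=180°, θ1=180°, e=1
all 49 alternatives checked — unique.

rotate(0, 180), rotate(0, 90)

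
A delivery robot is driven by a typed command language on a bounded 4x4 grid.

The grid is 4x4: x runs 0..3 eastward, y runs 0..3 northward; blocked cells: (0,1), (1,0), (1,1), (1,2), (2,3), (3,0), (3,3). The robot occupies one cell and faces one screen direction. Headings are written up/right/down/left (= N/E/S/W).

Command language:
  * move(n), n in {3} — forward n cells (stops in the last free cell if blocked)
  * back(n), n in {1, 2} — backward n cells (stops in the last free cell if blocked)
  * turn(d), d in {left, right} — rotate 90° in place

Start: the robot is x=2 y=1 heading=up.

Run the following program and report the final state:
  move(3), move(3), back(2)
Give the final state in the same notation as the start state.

begin: x=2 y=1 heading=up
step 1 (move(3)): x=2 y=2 heading=up
step 2 (move(3)): x=2 y=2 heading=up
step 3 (back(2)): x=2 y=0 heading=up

x=2 y=0 heading=up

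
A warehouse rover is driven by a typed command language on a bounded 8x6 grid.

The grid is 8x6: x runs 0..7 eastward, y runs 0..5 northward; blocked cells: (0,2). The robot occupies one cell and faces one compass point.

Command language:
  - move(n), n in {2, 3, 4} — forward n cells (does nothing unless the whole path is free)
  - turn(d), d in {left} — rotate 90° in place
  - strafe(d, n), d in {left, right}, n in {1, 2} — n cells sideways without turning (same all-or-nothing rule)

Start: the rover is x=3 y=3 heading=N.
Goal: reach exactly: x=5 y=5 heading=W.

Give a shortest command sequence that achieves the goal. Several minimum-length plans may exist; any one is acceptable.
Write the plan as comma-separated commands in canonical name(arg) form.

from: x=3 y=3 heading=N
[1] after move(2): x=3 y=5 heading=N
[2] after strafe(right, 2): x=5 y=5 heading=N
[3] after turn(left): x=5 y=5 heading=W
minimal: 3 command(s), checked below 3.

move(2), strafe(right, 2), turn(left)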